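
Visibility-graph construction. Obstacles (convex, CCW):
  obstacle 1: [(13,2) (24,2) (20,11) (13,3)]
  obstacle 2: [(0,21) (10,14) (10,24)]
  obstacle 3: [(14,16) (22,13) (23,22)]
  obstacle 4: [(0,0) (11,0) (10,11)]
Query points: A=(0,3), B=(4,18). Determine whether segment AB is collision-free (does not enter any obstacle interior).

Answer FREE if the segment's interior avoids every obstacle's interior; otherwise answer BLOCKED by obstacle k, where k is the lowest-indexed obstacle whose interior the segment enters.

Obstacle 1 [(13,2) (24,2) (20,11) (13,3)]:
  edge (13,2)–(24,2): clear
  edge (24,2)–(20,11): clear
  edge (20,11)–(13,3): clear
  edge (13,3)–(13,2): clear
  midpoint (2,21/2) outside
  → clear
Obstacle 2 [(0,21) (10,14) (10,24)]:
  edge (0,21)–(10,14): clear
  edge (10,14)–(10,24): clear
  edge (10,24)–(0,21): clear
  midpoint (2,21/2) outside
  → clear
Obstacle 3 [(14,16) (22,13) (23,22)]:
  edge (14,16)–(22,13): clear
  edge (22,13)–(23,22): clear
  edge (23,22)–(14,16): clear
  midpoint (2,21/2) outside
  → clear
Obstacle 4 [(0,0) (11,0) (10,11)]:
  edge (0,0)–(11,0): clear
  edge (11,0)–(10,11): clear
  edge (10,11)–(0,0): clear
  midpoint (2,21/2) outside
  → clear

FREE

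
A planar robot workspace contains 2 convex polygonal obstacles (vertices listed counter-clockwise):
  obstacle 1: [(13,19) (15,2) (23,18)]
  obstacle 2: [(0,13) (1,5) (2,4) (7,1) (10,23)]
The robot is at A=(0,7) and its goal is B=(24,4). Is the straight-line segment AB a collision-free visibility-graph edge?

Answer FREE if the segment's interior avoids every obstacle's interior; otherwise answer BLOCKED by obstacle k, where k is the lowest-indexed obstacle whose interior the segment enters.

BLOCKED by obstacle 1

Obstacle 1 [(13,19) (15,2) (23,18)]:
  edge (13,19)–(15,2): crosses AB
  edge (15,2)–(23,18): crosses AB
  edge (23,18)–(13,19): clear
  → BLOCKED
Obstacle 2 [(0,13) (1,5) (2,4) (7,1) (10,23)]:
  edge (0,13)–(1,5): crosses AB
  edge (1,5)–(2,4): clear
  edge (2,4)–(7,1): clear
  edge (7,1)–(10,23): crosses AB
  edge (10,23)–(0,13): clear
  → BLOCKED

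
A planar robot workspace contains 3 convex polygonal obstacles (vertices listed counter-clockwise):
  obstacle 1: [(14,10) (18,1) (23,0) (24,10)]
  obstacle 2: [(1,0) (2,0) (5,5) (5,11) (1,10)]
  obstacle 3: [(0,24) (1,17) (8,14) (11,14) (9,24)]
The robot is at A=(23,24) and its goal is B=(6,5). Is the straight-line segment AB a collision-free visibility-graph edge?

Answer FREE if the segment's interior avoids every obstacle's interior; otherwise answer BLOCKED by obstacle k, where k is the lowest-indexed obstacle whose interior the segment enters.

FREE

Obstacle 1 [(14,10) (18,1) (23,0) (24,10)]:
  edge (14,10)–(18,1): clear
  edge (18,1)–(23,0): clear
  edge (23,0)–(24,10): clear
  edge (24,10)–(14,10): clear
  midpoint (29/2,29/2) outside
  → clear
Obstacle 2 [(1,0) (2,0) (5,5) (5,11) (1,10)]:
  edge (1,0)–(2,0): clear
  edge (2,0)–(5,5): clear
  edge (5,5)–(5,11): clear
  edge (5,11)–(1,10): clear
  edge (1,10)–(1,0): clear
  midpoint (29/2,29/2) outside
  → clear
Obstacle 3 [(0,24) (1,17) (8,14) (11,14) (9,24)]:
  edge (0,24)–(1,17): clear
  edge (1,17)–(8,14): clear
  edge (8,14)–(11,14): clear
  edge (11,14)–(9,24): clear
  edge (9,24)–(0,24): clear
  midpoint (29/2,29/2) outside
  → clear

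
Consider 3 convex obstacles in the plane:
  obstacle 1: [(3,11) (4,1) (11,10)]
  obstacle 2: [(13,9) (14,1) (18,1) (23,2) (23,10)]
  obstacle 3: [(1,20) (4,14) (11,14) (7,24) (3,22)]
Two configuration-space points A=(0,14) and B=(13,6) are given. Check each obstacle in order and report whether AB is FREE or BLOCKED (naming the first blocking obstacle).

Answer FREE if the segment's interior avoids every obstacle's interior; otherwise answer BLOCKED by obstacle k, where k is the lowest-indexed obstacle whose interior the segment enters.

BLOCKED by obstacle 1

Obstacle 1 [(3,11) (4,1) (11,10)]:
  edge (3,11)–(4,1): clear
  edge (4,1)–(11,10): crosses AB
  edge (11,10)–(3,11): crosses AB
  → BLOCKED
Obstacle 2 [(13,9) (14,1) (18,1) (23,2) (23,10)]:
  edge (13,9)–(14,1): clear
  edge (14,1)–(18,1): clear
  edge (18,1)–(23,2): clear
  edge (23,2)–(23,10): clear
  edge (23,10)–(13,9): clear
  midpoint (13/2,10) outside
  → clear
Obstacle 3 [(1,20) (4,14) (11,14) (7,24) (3,22)]:
  edge (1,20)–(4,14): clear
  edge (4,14)–(11,14): clear
  edge (11,14)–(7,24): clear
  edge (7,24)–(3,22): clear
  edge (3,22)–(1,20): clear
  midpoint (13/2,10) outside
  → clear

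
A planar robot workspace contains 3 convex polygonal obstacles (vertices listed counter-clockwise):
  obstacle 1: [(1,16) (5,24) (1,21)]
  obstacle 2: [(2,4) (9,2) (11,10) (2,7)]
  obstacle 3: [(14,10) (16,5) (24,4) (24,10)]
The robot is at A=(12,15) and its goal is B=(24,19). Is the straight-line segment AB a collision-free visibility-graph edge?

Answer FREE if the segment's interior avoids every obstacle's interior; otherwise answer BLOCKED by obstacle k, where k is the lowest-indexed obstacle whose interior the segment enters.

FREE

Obstacle 1 [(1,16) (5,24) (1,21)]:
  edge (1,16)–(5,24): clear
  edge (5,24)–(1,21): clear
  edge (1,21)–(1,16): clear
  midpoint (18,17) outside
  → clear
Obstacle 2 [(2,4) (9,2) (11,10) (2,7)]:
  edge (2,4)–(9,2): clear
  edge (9,2)–(11,10): clear
  edge (11,10)–(2,7): clear
  edge (2,7)–(2,4): clear
  midpoint (18,17) outside
  → clear
Obstacle 3 [(14,10) (16,5) (24,4) (24,10)]:
  edge (14,10)–(16,5): clear
  edge (16,5)–(24,4): clear
  edge (24,4)–(24,10): clear
  edge (24,10)–(14,10): clear
  midpoint (18,17) outside
  → clear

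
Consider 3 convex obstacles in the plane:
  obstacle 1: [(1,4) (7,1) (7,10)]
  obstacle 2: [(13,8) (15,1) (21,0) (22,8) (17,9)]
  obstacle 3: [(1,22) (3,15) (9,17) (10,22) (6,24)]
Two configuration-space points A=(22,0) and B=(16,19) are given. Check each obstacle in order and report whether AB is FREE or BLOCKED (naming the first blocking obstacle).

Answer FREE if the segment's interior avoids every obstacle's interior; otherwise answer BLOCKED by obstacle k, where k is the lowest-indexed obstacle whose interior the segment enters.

Obstacle 1 [(1,4) (7,1) (7,10)]:
  edge (1,4)–(7,1): clear
  edge (7,1)–(7,10): clear
  edge (7,10)–(1,4): clear
  midpoint (19,19/2) outside
  → clear
Obstacle 2 [(13,8) (15,1) (21,0) (22,8) (17,9)]:
  edge (13,8)–(15,1): clear
  edge (15,1)–(21,0): clear
  edge (21,0)–(22,8): crosses AB
  edge (22,8)–(17,9): crosses AB
  edge (17,9)–(13,8): clear
  → BLOCKED
Obstacle 3 [(1,22) (3,15) (9,17) (10,22) (6,24)]:
  edge (1,22)–(3,15): clear
  edge (3,15)–(9,17): clear
  edge (9,17)–(10,22): clear
  edge (10,22)–(6,24): clear
  edge (6,24)–(1,22): clear
  midpoint (19,19/2) outside
  → clear

BLOCKED by obstacle 2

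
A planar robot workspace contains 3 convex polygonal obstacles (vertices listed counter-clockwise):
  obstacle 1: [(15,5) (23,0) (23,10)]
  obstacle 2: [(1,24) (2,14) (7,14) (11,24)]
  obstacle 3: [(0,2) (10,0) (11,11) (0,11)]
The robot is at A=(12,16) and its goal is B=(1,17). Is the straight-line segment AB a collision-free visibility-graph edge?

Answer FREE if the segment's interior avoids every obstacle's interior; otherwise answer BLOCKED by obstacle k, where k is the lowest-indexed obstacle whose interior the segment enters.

Obstacle 1 [(15,5) (23,0) (23,10)]:
  edge (15,5)–(23,0): clear
  edge (23,0)–(23,10): clear
  edge (23,10)–(15,5): clear
  midpoint (13/2,33/2) outside
  → clear
Obstacle 2 [(1,24) (2,14) (7,14) (11,24)]:
  edge (1,24)–(2,14): crosses AB
  edge (2,14)–(7,14): clear
  edge (7,14)–(11,24): crosses AB
  edge (11,24)–(1,24): clear
  → BLOCKED
Obstacle 3 [(0,2) (10,0) (11,11) (0,11)]:
  edge (0,2)–(10,0): clear
  edge (10,0)–(11,11): clear
  edge (11,11)–(0,11): clear
  edge (0,11)–(0,2): clear
  midpoint (13/2,33/2) outside
  → clear

BLOCKED by obstacle 2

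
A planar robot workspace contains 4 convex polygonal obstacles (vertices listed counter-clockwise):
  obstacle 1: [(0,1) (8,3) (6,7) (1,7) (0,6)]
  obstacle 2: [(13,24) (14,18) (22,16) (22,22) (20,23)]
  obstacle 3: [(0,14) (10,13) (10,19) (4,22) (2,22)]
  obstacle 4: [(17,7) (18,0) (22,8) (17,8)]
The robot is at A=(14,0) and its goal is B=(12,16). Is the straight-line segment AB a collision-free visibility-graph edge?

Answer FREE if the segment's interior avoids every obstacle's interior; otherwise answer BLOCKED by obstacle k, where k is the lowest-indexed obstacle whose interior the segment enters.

FREE

Obstacle 1 [(0,1) (8,3) (6,7) (1,7) (0,6)]:
  edge (0,1)–(8,3): clear
  edge (8,3)–(6,7): clear
  edge (6,7)–(1,7): clear
  edge (1,7)–(0,6): clear
  edge (0,6)–(0,1): clear
  midpoint (13,8) outside
  → clear
Obstacle 2 [(13,24) (14,18) (22,16) (22,22) (20,23)]:
  edge (13,24)–(14,18): clear
  edge (14,18)–(22,16): clear
  edge (22,16)–(22,22): clear
  edge (22,22)–(20,23): clear
  edge (20,23)–(13,24): clear
  midpoint (13,8) outside
  → clear
Obstacle 3 [(0,14) (10,13) (10,19) (4,22) (2,22)]:
  edge (0,14)–(10,13): clear
  edge (10,13)–(10,19): clear
  edge (10,19)–(4,22): clear
  edge (4,22)–(2,22): clear
  edge (2,22)–(0,14): clear
  midpoint (13,8) outside
  → clear
Obstacle 4 [(17,7) (18,0) (22,8) (17,8)]:
  edge (17,7)–(18,0): clear
  edge (18,0)–(22,8): clear
  edge (22,8)–(17,8): clear
  edge (17,8)–(17,7): clear
  midpoint (13,8) outside
  → clear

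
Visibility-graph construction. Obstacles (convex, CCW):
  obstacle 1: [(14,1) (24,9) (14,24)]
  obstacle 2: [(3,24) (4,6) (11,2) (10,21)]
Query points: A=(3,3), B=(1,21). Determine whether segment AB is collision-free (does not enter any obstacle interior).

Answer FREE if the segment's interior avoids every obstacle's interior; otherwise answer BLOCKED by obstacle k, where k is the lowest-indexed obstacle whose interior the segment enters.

Obstacle 1 [(14,1) (24,9) (14,24)]:
  edge (14,1)–(24,9): clear
  edge (24,9)–(14,24): clear
  edge (14,24)–(14,1): clear
  midpoint (2,12) outside
  → clear
Obstacle 2 [(3,24) (4,6) (11,2) (10,21)]:
  edge (3,24)–(4,6): clear
  edge (4,6)–(11,2): clear
  edge (11,2)–(10,21): clear
  edge (10,21)–(3,24): clear
  midpoint (2,12) outside
  → clear

FREE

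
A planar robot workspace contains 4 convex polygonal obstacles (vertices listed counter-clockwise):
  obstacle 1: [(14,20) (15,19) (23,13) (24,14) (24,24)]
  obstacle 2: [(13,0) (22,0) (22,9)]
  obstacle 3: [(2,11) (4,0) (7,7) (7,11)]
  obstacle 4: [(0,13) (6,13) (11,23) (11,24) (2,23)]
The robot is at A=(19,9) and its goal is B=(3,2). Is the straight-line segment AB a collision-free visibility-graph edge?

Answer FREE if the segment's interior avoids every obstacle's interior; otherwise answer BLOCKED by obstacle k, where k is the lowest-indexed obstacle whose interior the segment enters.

Obstacle 1 [(14,20) (15,19) (23,13) (24,14) (24,24)]:
  edge (14,20)–(15,19): clear
  edge (15,19)–(23,13): clear
  edge (23,13)–(24,14): clear
  edge (24,14)–(24,24): clear
  edge (24,24)–(14,20): clear
  midpoint (11,11/2) outside
  → clear
Obstacle 2 [(13,0) (22,0) (22,9)]:
  edge (13,0)–(22,0): clear
  edge (22,0)–(22,9): clear
  edge (22,9)–(13,0): clear
  midpoint (11,11/2) outside
  → clear
Obstacle 3 [(2,11) (4,0) (7,7) (7,11)]:
  edge (2,11)–(4,0): crosses AB
  edge (4,0)–(7,7): crosses AB
  edge (7,7)–(7,11): clear
  edge (7,11)–(2,11): clear
  → BLOCKED
Obstacle 4 [(0,13) (6,13) (11,23) (11,24) (2,23)]:
  edge (0,13)–(6,13): clear
  edge (6,13)–(11,23): clear
  edge (11,23)–(11,24): clear
  edge (11,24)–(2,23): clear
  edge (2,23)–(0,13): clear
  midpoint (11,11/2) outside
  → clear

BLOCKED by obstacle 3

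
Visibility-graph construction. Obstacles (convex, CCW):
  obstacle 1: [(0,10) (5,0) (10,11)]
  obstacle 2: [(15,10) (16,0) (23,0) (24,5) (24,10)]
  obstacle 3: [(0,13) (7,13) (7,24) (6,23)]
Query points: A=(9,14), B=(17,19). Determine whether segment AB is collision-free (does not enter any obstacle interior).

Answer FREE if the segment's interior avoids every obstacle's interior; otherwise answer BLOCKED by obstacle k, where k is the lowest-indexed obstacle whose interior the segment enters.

FREE

Obstacle 1 [(0,10) (5,0) (10,11)]:
  edge (0,10)–(5,0): clear
  edge (5,0)–(10,11): clear
  edge (10,11)–(0,10): clear
  midpoint (13,33/2) outside
  → clear
Obstacle 2 [(15,10) (16,0) (23,0) (24,5) (24,10)]:
  edge (15,10)–(16,0): clear
  edge (16,0)–(23,0): clear
  edge (23,0)–(24,5): clear
  edge (24,5)–(24,10): clear
  edge (24,10)–(15,10): clear
  midpoint (13,33/2) outside
  → clear
Obstacle 3 [(0,13) (7,13) (7,24) (6,23)]:
  edge (0,13)–(7,13): clear
  edge (7,13)–(7,24): clear
  edge (7,24)–(6,23): clear
  edge (6,23)–(0,13): clear
  midpoint (13,33/2) outside
  → clear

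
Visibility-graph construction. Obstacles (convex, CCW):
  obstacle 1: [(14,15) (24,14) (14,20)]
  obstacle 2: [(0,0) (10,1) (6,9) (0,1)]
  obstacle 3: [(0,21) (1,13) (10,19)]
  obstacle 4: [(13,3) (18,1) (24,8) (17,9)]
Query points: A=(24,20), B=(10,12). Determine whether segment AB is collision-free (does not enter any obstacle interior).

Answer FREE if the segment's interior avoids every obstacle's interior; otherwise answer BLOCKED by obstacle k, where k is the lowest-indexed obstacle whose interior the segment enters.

BLOCKED by obstacle 1

Obstacle 1 [(14,15) (24,14) (14,20)]:
  edge (14,15)–(24,14): crosses AB
  edge (24,14)–(14,20): crosses AB
  edge (14,20)–(14,15): clear
  → BLOCKED
Obstacle 2 [(0,0) (10,1) (6,9) (0,1)]:
  edge (0,0)–(10,1): clear
  edge (10,1)–(6,9): clear
  edge (6,9)–(0,1): clear
  edge (0,1)–(0,0): clear
  midpoint (17,16) outside
  → clear
Obstacle 3 [(0,21) (1,13) (10,19)]:
  edge (0,21)–(1,13): clear
  edge (1,13)–(10,19): clear
  edge (10,19)–(0,21): clear
  midpoint (17,16) outside
  → clear
Obstacle 4 [(13,3) (18,1) (24,8) (17,9)]:
  edge (13,3)–(18,1): clear
  edge (18,1)–(24,8): clear
  edge (24,8)–(17,9): clear
  edge (17,9)–(13,3): clear
  midpoint (17,16) outside
  → clear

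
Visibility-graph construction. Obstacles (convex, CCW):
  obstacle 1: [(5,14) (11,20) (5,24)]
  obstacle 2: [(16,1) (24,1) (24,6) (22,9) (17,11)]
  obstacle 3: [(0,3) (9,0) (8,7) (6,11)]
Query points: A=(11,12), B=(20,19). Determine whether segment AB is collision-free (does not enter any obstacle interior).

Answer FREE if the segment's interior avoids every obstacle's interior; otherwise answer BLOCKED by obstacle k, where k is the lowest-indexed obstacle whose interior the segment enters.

Obstacle 1 [(5,14) (11,20) (5,24)]:
  edge (5,14)–(11,20): clear
  edge (11,20)–(5,24): clear
  edge (5,24)–(5,14): clear
  midpoint (31/2,31/2) outside
  → clear
Obstacle 2 [(16,1) (24,1) (24,6) (22,9) (17,11)]:
  edge (16,1)–(24,1): clear
  edge (24,1)–(24,6): clear
  edge (24,6)–(22,9): clear
  edge (22,9)–(17,11): clear
  edge (17,11)–(16,1): clear
  midpoint (31/2,31/2) outside
  → clear
Obstacle 3 [(0,3) (9,0) (8,7) (6,11)]:
  edge (0,3)–(9,0): clear
  edge (9,0)–(8,7): clear
  edge (8,7)–(6,11): clear
  edge (6,11)–(0,3): clear
  midpoint (31/2,31/2) outside
  → clear

FREE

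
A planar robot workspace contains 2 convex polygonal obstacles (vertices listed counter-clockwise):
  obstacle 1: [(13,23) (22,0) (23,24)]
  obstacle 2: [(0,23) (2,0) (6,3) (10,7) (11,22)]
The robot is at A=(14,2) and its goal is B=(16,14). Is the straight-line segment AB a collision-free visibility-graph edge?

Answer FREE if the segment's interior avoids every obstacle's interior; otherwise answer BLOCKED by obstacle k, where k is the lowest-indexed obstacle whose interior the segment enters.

FREE

Obstacle 1 [(13,23) (22,0) (23,24)]:
  edge (13,23)–(22,0): clear
  edge (22,0)–(23,24): clear
  edge (23,24)–(13,23): clear
  midpoint (15,8) outside
  → clear
Obstacle 2 [(0,23) (2,0) (6,3) (10,7) (11,22)]:
  edge (0,23)–(2,0): clear
  edge (2,0)–(6,3): clear
  edge (6,3)–(10,7): clear
  edge (10,7)–(11,22): clear
  edge (11,22)–(0,23): clear
  midpoint (15,8) outside
  → clear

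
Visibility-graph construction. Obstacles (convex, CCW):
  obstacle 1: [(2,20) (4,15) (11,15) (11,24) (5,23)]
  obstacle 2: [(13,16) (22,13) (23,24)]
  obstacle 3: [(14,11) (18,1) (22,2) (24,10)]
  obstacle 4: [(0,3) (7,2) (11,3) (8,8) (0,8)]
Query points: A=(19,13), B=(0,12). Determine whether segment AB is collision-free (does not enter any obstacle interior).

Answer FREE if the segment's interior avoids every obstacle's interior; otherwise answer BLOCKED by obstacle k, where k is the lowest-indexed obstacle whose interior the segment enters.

Obstacle 1 [(2,20) (4,15) (11,15) (11,24) (5,23)]:
  edge (2,20)–(4,15): clear
  edge (4,15)–(11,15): clear
  edge (11,15)–(11,24): clear
  edge (11,24)–(5,23): clear
  edge (5,23)–(2,20): clear
  midpoint (19/2,25/2) outside
  → clear
Obstacle 2 [(13,16) (22,13) (23,24)]:
  edge (13,16)–(22,13): clear
  edge (22,13)–(23,24): clear
  edge (23,24)–(13,16): clear
  midpoint (19/2,25/2) outside
  → clear
Obstacle 3 [(14,11) (18,1) (22,2) (24,10)]:
  edge (14,11)–(18,1): clear
  edge (18,1)–(22,2): clear
  edge (22,2)–(24,10): clear
  edge (24,10)–(14,11): clear
  midpoint (19/2,25/2) outside
  → clear
Obstacle 4 [(0,3) (7,2) (11,3) (8,8) (0,8)]:
  edge (0,3)–(7,2): clear
  edge (7,2)–(11,3): clear
  edge (11,3)–(8,8): clear
  edge (8,8)–(0,8): clear
  edge (0,8)–(0,3): clear
  midpoint (19/2,25/2) outside
  → clear

FREE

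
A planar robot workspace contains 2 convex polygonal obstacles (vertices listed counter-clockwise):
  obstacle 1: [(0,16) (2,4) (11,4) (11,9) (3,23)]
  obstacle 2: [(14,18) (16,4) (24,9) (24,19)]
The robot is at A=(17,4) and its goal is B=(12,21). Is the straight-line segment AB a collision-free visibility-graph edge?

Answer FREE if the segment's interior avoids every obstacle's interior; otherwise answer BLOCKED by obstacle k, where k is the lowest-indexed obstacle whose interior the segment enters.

BLOCKED by obstacle 2

Obstacle 1 [(0,16) (2,4) (11,4) (11,9) (3,23)]:
  edge (0,16)–(2,4): clear
  edge (2,4)–(11,4): clear
  edge (11,4)–(11,9): clear
  edge (11,9)–(3,23): clear
  edge (3,23)–(0,16): clear
  midpoint (29/2,25/2) outside
  → clear
Obstacle 2 [(14,18) (16,4) (24,9) (24,19)]:
  edge (14,18)–(16,4): crosses AB
  edge (16,4)–(24,9): crosses AB
  edge (24,9)–(24,19): clear
  edge (24,19)–(14,18): clear
  → BLOCKED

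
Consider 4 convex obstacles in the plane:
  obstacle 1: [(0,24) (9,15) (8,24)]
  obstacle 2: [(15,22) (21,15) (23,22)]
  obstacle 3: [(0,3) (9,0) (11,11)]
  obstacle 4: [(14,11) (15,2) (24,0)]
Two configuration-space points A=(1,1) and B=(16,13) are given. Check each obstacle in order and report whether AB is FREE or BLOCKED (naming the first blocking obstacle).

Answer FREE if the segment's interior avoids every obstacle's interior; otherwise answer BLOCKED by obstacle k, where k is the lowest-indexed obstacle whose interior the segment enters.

BLOCKED by obstacle 3

Obstacle 1 [(0,24) (9,15) (8,24)]:
  edge (0,24)–(9,15): clear
  edge (9,15)–(8,24): clear
  edge (8,24)–(0,24): clear
  midpoint (17/2,7) outside
  → clear
Obstacle 2 [(15,22) (21,15) (23,22)]:
  edge (15,22)–(21,15): clear
  edge (21,15)–(23,22): clear
  edge (23,22)–(15,22): clear
  midpoint (17/2,7) outside
  → clear
Obstacle 3 [(0,3) (9,0) (11,11)]:
  edge (0,3)–(9,0): crosses AB
  edge (9,0)–(11,11): crosses AB
  edge (11,11)–(0,3): clear
  → BLOCKED
Obstacle 4 [(14,11) (15,2) (24,0)]:
  edge (14,11)–(15,2): clear
  edge (15,2)–(24,0): clear
  edge (24,0)–(14,11): clear
  midpoint (17/2,7) outside
  → clear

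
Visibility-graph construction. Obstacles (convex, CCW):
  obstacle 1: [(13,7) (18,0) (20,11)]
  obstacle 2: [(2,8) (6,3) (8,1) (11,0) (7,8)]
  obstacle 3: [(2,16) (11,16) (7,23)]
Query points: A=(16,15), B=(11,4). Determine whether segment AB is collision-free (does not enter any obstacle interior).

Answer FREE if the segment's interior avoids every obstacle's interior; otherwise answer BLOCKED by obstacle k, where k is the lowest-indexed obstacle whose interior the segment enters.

Obstacle 1 [(13,7) (18,0) (20,11)]:
  edge (13,7)–(18,0): clear
  edge (18,0)–(20,11): clear
  edge (20,11)–(13,7): clear
  midpoint (27/2,19/2) outside
  → clear
Obstacle 2 [(2,8) (6,3) (8,1) (11,0) (7,8)]:
  edge (2,8)–(6,3): clear
  edge (6,3)–(8,1): clear
  edge (8,1)–(11,0): clear
  edge (11,0)–(7,8): clear
  edge (7,8)–(2,8): clear
  midpoint (27/2,19/2) outside
  → clear
Obstacle 3 [(2,16) (11,16) (7,23)]:
  edge (2,16)–(11,16): clear
  edge (11,16)–(7,23): clear
  edge (7,23)–(2,16): clear
  midpoint (27/2,19/2) outside
  → clear

FREE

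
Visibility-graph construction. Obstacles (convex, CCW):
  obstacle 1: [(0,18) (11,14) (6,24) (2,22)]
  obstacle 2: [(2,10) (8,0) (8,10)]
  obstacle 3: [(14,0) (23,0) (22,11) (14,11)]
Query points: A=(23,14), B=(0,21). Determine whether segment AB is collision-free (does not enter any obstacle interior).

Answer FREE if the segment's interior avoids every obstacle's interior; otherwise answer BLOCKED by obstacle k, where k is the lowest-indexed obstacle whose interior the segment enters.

BLOCKED by obstacle 1

Obstacle 1 [(0,18) (11,14) (6,24) (2,22)]:
  edge (0,18)–(11,14): clear
  edge (11,14)–(6,24): crosses AB
  edge (6,24)–(2,22): clear
  edge (2,22)–(0,18): crosses AB
  → BLOCKED
Obstacle 2 [(2,10) (8,0) (8,10)]:
  edge (2,10)–(8,0): clear
  edge (8,0)–(8,10): clear
  edge (8,10)–(2,10): clear
  midpoint (23/2,35/2) outside
  → clear
Obstacle 3 [(14,0) (23,0) (22,11) (14,11)]:
  edge (14,0)–(23,0): clear
  edge (23,0)–(22,11): clear
  edge (22,11)–(14,11): clear
  edge (14,11)–(14,0): clear
  midpoint (23/2,35/2) outside
  → clear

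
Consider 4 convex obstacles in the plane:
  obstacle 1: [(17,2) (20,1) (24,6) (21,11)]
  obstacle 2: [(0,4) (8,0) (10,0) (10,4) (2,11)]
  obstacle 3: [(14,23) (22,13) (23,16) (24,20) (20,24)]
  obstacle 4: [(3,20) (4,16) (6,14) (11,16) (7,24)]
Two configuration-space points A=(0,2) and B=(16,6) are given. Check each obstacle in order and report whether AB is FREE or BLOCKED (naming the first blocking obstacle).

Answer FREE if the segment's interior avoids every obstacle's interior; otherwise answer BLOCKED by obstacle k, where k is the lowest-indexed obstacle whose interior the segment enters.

BLOCKED by obstacle 2

Obstacle 1 [(17,2) (20,1) (24,6) (21,11)]:
  edge (17,2)–(20,1): clear
  edge (20,1)–(24,6): clear
  edge (24,6)–(21,11): clear
  edge (21,11)–(17,2): clear
  midpoint (8,4) outside
  → clear
Obstacle 2 [(0,4) (8,0) (10,0) (10,4) (2,11)]:
  edge (0,4)–(8,0): crosses AB
  edge (8,0)–(10,0): clear
  edge (10,0)–(10,4): clear
  edge (10,4)–(2,11): crosses AB
  edge (2,11)–(0,4): clear
  → BLOCKED
Obstacle 3 [(14,23) (22,13) (23,16) (24,20) (20,24)]:
  edge (14,23)–(22,13): clear
  edge (22,13)–(23,16): clear
  edge (23,16)–(24,20): clear
  edge (24,20)–(20,24): clear
  edge (20,24)–(14,23): clear
  midpoint (8,4) outside
  → clear
Obstacle 4 [(3,20) (4,16) (6,14) (11,16) (7,24)]:
  edge (3,20)–(4,16): clear
  edge (4,16)–(6,14): clear
  edge (6,14)–(11,16): clear
  edge (11,16)–(7,24): clear
  edge (7,24)–(3,20): clear
  midpoint (8,4) outside
  → clear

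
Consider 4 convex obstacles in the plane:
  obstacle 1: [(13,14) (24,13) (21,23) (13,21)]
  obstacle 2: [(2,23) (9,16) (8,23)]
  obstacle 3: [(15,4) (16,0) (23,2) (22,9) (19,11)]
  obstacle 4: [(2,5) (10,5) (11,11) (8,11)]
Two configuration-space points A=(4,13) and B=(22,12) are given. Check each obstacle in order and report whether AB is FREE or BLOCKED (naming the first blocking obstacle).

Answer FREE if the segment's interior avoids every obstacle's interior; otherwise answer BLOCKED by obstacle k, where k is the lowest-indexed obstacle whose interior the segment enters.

Obstacle 1 [(13,14) (24,13) (21,23) (13,21)]:
  edge (13,14)–(24,13): clear
  edge (24,13)–(21,23): clear
  edge (21,23)–(13,21): clear
  edge (13,21)–(13,14): clear
  midpoint (13,25/2) outside
  → clear
Obstacle 2 [(2,23) (9,16) (8,23)]:
  edge (2,23)–(9,16): clear
  edge (9,16)–(8,23): clear
  edge (8,23)–(2,23): clear
  midpoint (13,25/2) outside
  → clear
Obstacle 3 [(15,4) (16,0) (23,2) (22,9) (19,11)]:
  edge (15,4)–(16,0): clear
  edge (16,0)–(23,2): clear
  edge (23,2)–(22,9): clear
  edge (22,9)–(19,11): clear
  edge (19,11)–(15,4): clear
  midpoint (13,25/2) outside
  → clear
Obstacle 4 [(2,5) (10,5) (11,11) (8,11)]:
  edge (2,5)–(10,5): clear
  edge (10,5)–(11,11): clear
  edge (11,11)–(8,11): clear
  edge (8,11)–(2,5): clear
  midpoint (13,25/2) outside
  → clear

FREE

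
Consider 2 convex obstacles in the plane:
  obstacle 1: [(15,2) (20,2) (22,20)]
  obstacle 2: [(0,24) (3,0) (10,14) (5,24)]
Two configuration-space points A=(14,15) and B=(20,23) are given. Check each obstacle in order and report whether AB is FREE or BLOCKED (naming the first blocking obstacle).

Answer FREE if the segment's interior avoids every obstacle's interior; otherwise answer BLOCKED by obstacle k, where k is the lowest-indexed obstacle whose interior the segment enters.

Obstacle 1 [(15,2) (20,2) (22,20)]:
  edge (15,2)–(20,2): clear
  edge (20,2)–(22,20): clear
  edge (22,20)–(15,2): clear
  midpoint (17,19) outside
  → clear
Obstacle 2 [(0,24) (3,0) (10,14) (5,24)]:
  edge (0,24)–(3,0): clear
  edge (3,0)–(10,14): clear
  edge (10,14)–(5,24): clear
  edge (5,24)–(0,24): clear
  midpoint (17,19) outside
  → clear

FREE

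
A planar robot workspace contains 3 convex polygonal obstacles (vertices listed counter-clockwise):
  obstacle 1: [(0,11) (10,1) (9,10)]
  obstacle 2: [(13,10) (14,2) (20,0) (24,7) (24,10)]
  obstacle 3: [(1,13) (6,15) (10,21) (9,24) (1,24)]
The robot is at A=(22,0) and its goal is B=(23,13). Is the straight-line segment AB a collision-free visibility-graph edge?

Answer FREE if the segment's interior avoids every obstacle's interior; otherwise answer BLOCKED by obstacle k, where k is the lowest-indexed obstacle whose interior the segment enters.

BLOCKED by obstacle 2

Obstacle 1 [(0,11) (10,1) (9,10)]:
  edge (0,11)–(10,1): clear
  edge (10,1)–(9,10): clear
  edge (9,10)–(0,11): clear
  midpoint (45/2,13/2) outside
  → clear
Obstacle 2 [(13,10) (14,2) (20,0) (24,7) (24,10)]:
  edge (13,10)–(14,2): clear
  edge (14,2)–(20,0): clear
  edge (20,0)–(24,7): crosses AB
  edge (24,7)–(24,10): clear
  edge (24,10)–(13,10): crosses AB
  → BLOCKED
Obstacle 3 [(1,13) (6,15) (10,21) (9,24) (1,24)]:
  edge (1,13)–(6,15): clear
  edge (6,15)–(10,21): clear
  edge (10,21)–(9,24): clear
  edge (9,24)–(1,24): clear
  edge (1,24)–(1,13): clear
  midpoint (45/2,13/2) outside
  → clear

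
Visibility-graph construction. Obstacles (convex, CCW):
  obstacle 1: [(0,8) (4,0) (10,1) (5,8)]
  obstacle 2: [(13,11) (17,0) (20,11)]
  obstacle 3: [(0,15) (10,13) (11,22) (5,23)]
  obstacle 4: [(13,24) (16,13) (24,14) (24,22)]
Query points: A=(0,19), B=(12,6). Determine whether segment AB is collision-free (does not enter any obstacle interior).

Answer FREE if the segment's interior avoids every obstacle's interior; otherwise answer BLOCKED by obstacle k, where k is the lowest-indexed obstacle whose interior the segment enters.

Obstacle 1 [(0,8) (4,0) (10,1) (5,8)]:
  edge (0,8)–(4,0): clear
  edge (4,0)–(10,1): clear
  edge (10,1)–(5,8): clear
  edge (5,8)–(0,8): clear
  midpoint (6,25/2) outside
  → clear
Obstacle 2 [(13,11) (17,0) (20,11)]:
  edge (13,11)–(17,0): clear
  edge (17,0)–(20,11): clear
  edge (20,11)–(13,11): clear
  midpoint (6,25/2) outside
  → clear
Obstacle 3 [(0,15) (10,13) (11,22) (5,23)]:
  edge (0,15)–(10,13): crosses AB
  edge (10,13)–(11,22): clear
  edge (11,22)–(5,23): clear
  edge (5,23)–(0,15): crosses AB
  → BLOCKED
Obstacle 4 [(13,24) (16,13) (24,14) (24,22)]:
  edge (13,24)–(16,13): clear
  edge (16,13)–(24,14): clear
  edge (24,14)–(24,22): clear
  edge (24,22)–(13,24): clear
  midpoint (6,25/2) outside
  → clear

BLOCKED by obstacle 3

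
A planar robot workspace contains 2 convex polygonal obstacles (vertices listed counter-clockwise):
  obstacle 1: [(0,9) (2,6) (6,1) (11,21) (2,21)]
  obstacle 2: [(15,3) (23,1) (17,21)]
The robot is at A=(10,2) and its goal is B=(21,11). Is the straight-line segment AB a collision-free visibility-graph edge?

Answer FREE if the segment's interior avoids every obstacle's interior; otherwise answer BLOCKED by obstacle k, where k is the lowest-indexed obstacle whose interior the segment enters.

BLOCKED by obstacle 2

Obstacle 1 [(0,9) (2,6) (6,1) (11,21) (2,21)]:
  edge (0,9)–(2,6): clear
  edge (2,6)–(6,1): clear
  edge (6,1)–(11,21): clear
  edge (11,21)–(2,21): clear
  edge (2,21)–(0,9): clear
  midpoint (31/2,13/2) outside
  → clear
Obstacle 2 [(15,3) (23,1) (17,21)]:
  edge (15,3)–(23,1): clear
  edge (23,1)–(17,21): crosses AB
  edge (17,21)–(15,3): crosses AB
  → BLOCKED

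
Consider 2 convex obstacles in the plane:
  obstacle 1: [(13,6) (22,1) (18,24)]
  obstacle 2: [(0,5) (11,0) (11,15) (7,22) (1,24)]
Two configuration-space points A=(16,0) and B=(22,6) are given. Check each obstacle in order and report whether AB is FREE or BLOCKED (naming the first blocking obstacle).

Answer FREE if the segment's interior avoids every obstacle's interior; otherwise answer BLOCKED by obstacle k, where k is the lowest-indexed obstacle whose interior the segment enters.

BLOCKED by obstacle 1

Obstacle 1 [(13,6) (22,1) (18,24)]:
  edge (13,6)–(22,1): crosses AB
  edge (22,1)–(18,24): crosses AB
  edge (18,24)–(13,6): clear
  → BLOCKED
Obstacle 2 [(0,5) (11,0) (11,15) (7,22) (1,24)]:
  edge (0,5)–(11,0): clear
  edge (11,0)–(11,15): clear
  edge (11,15)–(7,22): clear
  edge (7,22)–(1,24): clear
  edge (1,24)–(0,5): clear
  midpoint (19,3) outside
  → clear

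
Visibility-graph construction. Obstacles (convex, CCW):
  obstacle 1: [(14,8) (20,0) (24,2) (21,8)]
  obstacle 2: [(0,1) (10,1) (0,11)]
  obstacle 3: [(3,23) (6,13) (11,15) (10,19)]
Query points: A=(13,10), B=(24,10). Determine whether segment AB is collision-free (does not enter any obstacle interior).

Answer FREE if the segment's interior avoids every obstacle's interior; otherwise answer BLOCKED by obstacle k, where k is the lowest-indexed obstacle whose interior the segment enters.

Obstacle 1 [(14,8) (20,0) (24,2) (21,8)]:
  edge (14,8)–(20,0): clear
  edge (20,0)–(24,2): clear
  edge (24,2)–(21,8): clear
  edge (21,8)–(14,8): clear
  midpoint (37/2,10) outside
  → clear
Obstacle 2 [(0,1) (10,1) (0,11)]:
  edge (0,1)–(10,1): clear
  edge (10,1)–(0,11): clear
  edge (0,11)–(0,1): clear
  midpoint (37/2,10) outside
  → clear
Obstacle 3 [(3,23) (6,13) (11,15) (10,19)]:
  edge (3,23)–(6,13): clear
  edge (6,13)–(11,15): clear
  edge (11,15)–(10,19): clear
  edge (10,19)–(3,23): clear
  midpoint (37/2,10) outside
  → clear

FREE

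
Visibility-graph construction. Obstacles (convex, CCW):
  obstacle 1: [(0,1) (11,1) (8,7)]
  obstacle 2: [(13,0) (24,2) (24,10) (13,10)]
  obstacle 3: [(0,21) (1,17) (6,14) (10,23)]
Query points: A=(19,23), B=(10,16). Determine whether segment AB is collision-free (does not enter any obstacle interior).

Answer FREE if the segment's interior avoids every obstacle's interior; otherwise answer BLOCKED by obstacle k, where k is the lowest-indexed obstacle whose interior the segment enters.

Obstacle 1 [(0,1) (11,1) (8,7)]:
  edge (0,1)–(11,1): clear
  edge (11,1)–(8,7): clear
  edge (8,7)–(0,1): clear
  midpoint (29/2,39/2) outside
  → clear
Obstacle 2 [(13,0) (24,2) (24,10) (13,10)]:
  edge (13,0)–(24,2): clear
  edge (24,2)–(24,10): clear
  edge (24,10)–(13,10): clear
  edge (13,10)–(13,0): clear
  midpoint (29/2,39/2) outside
  → clear
Obstacle 3 [(0,21) (1,17) (6,14) (10,23)]:
  edge (0,21)–(1,17): clear
  edge (1,17)–(6,14): clear
  edge (6,14)–(10,23): clear
  edge (10,23)–(0,21): clear
  midpoint (29/2,39/2) outside
  → clear

FREE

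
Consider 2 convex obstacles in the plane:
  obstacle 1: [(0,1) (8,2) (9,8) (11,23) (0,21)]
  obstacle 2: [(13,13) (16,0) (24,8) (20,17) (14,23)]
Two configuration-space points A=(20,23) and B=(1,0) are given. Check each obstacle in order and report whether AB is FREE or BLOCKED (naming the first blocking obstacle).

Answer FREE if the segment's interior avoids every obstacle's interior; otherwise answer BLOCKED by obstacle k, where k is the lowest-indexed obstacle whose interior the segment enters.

BLOCKED by obstacle 1

Obstacle 1 [(0,1) (8,2) (9,8) (11,23) (0,21)]:
  edge (0,1)–(8,2): crosses AB
  edge (8,2)–(9,8): clear
  edge (9,8)–(11,23): crosses AB
  edge (11,23)–(0,21): clear
  edge (0,21)–(0,1): clear
  → BLOCKED
Obstacle 2 [(13,13) (16,0) (24,8) (20,17) (14,23)]:
  edge (13,13)–(16,0): clear
  edge (16,0)–(24,8): clear
  edge (24,8)–(20,17): clear
  edge (20,17)–(14,23): crosses AB
  edge (14,23)–(13,13): crosses AB
  → BLOCKED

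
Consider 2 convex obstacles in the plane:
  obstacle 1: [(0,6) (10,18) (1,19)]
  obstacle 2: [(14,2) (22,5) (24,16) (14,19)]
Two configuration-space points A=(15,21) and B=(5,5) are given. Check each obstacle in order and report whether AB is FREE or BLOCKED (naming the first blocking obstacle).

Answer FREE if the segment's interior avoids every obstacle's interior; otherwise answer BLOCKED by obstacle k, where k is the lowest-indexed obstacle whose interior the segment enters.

FREE

Obstacle 1 [(0,6) (10,18) (1,19)]:
  edge (0,6)–(10,18): clear
  edge (10,18)–(1,19): clear
  edge (1,19)–(0,6): clear
  midpoint (10,13) outside
  → clear
Obstacle 2 [(14,2) (22,5) (24,16) (14,19)]:
  edge (14,2)–(22,5): clear
  edge (22,5)–(24,16): clear
  edge (24,16)–(14,19): clear
  edge (14,19)–(14,2): clear
  midpoint (10,13) outside
  → clear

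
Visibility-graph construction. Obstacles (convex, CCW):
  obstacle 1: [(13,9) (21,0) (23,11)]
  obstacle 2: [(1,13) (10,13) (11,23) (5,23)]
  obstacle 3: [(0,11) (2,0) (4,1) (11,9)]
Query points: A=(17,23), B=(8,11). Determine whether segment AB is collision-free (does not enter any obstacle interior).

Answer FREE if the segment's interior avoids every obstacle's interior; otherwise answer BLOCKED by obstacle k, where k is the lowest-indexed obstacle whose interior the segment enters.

BLOCKED by obstacle 2

Obstacle 1 [(13,9) (21,0) (23,11)]:
  edge (13,9)–(21,0): clear
  edge (21,0)–(23,11): clear
  edge (23,11)–(13,9): clear
  midpoint (25/2,17) outside
  → clear
Obstacle 2 [(1,13) (10,13) (11,23) (5,23)]:
  edge (1,13)–(10,13): crosses AB
  edge (10,13)–(11,23): crosses AB
  edge (11,23)–(5,23): clear
  edge (5,23)–(1,13): clear
  → BLOCKED
Obstacle 3 [(0,11) (2,0) (4,1) (11,9)]:
  edge (0,11)–(2,0): clear
  edge (2,0)–(4,1): clear
  edge (4,1)–(11,9): clear
  edge (11,9)–(0,11): clear
  midpoint (25/2,17) outside
  → clear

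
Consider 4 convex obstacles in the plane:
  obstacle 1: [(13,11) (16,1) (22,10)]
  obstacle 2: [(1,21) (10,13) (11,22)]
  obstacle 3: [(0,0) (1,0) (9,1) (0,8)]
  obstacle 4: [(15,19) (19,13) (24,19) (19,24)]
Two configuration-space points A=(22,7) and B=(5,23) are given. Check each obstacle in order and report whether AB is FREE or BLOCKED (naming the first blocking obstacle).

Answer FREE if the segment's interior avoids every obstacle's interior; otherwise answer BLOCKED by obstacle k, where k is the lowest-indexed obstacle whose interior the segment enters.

BLOCKED by obstacle 1

Obstacle 1 [(13,11) (16,1) (22,10)]:
  edge (13,11)–(16,1): clear
  edge (16,1)–(22,10): crosses AB
  edge (22,10)–(13,11): crosses AB
  → BLOCKED
Obstacle 2 [(1,21) (10,13) (11,22)]:
  edge (1,21)–(10,13): clear
  edge (10,13)–(11,22): crosses AB
  edge (11,22)–(1,21): crosses AB
  → BLOCKED
Obstacle 3 [(0,0) (1,0) (9,1) (0,8)]:
  edge (0,0)–(1,0): clear
  edge (1,0)–(9,1): clear
  edge (9,1)–(0,8): clear
  edge (0,8)–(0,0): clear
  midpoint (27/2,15) outside
  → clear
Obstacle 4 [(15,19) (19,13) (24,19) (19,24)]:
  edge (15,19)–(19,13): clear
  edge (19,13)–(24,19): clear
  edge (24,19)–(19,24): clear
  edge (19,24)–(15,19): clear
  midpoint (27/2,15) outside
  → clear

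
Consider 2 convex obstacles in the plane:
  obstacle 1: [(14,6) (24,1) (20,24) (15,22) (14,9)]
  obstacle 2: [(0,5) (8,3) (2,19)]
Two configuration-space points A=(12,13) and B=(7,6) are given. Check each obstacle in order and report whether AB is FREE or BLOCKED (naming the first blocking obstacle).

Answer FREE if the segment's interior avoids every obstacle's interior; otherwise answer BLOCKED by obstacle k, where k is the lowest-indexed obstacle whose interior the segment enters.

FREE

Obstacle 1 [(14,6) (24,1) (20,24) (15,22) (14,9)]:
  edge (14,6)–(24,1): clear
  edge (24,1)–(20,24): clear
  edge (20,24)–(15,22): clear
  edge (15,22)–(14,9): clear
  edge (14,9)–(14,6): clear
  midpoint (19/2,19/2) outside
  → clear
Obstacle 2 [(0,5) (8,3) (2,19)]:
  edge (0,5)–(8,3): clear
  edge (8,3)–(2,19): clear
  edge (2,19)–(0,5): clear
  midpoint (19/2,19/2) outside
  → clear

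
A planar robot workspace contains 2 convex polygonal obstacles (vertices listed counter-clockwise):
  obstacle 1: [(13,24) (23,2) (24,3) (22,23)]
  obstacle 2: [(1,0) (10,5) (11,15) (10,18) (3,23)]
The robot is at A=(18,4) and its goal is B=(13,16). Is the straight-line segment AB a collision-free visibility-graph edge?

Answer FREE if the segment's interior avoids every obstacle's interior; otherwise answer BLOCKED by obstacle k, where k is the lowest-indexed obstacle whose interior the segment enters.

FREE

Obstacle 1 [(13,24) (23,2) (24,3) (22,23)]:
  edge (13,24)–(23,2): clear
  edge (23,2)–(24,3): clear
  edge (24,3)–(22,23): clear
  edge (22,23)–(13,24): clear
  midpoint (31/2,10) outside
  → clear
Obstacle 2 [(1,0) (10,5) (11,15) (10,18) (3,23)]:
  edge (1,0)–(10,5): clear
  edge (10,5)–(11,15): clear
  edge (11,15)–(10,18): clear
  edge (10,18)–(3,23): clear
  edge (3,23)–(1,0): clear
  midpoint (31/2,10) outside
  → clear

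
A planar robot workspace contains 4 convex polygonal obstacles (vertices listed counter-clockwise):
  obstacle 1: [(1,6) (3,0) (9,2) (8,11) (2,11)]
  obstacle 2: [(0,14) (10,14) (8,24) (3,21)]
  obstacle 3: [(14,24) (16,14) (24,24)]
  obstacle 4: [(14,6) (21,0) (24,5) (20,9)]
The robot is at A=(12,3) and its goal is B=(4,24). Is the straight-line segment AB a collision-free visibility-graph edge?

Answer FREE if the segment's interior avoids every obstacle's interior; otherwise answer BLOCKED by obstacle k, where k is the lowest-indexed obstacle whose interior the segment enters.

BLOCKED by obstacle 2

Obstacle 1 [(1,6) (3,0) (9,2) (8,11) (2,11)]:
  edge (1,6)–(3,0): clear
  edge (3,0)–(9,2): clear
  edge (9,2)–(8,11): clear
  edge (8,11)–(2,11): clear
  edge (2,11)–(1,6): clear
  midpoint (8,27/2) outside
  → clear
Obstacle 2 [(0,14) (10,14) (8,24) (3,21)]:
  edge (0,14)–(10,14): crosses AB
  edge (10,14)–(8,24): clear
  edge (8,24)–(3,21): crosses AB
  edge (3,21)–(0,14): clear
  → BLOCKED
Obstacle 3 [(14,24) (16,14) (24,24)]:
  edge (14,24)–(16,14): clear
  edge (16,14)–(24,24): clear
  edge (24,24)–(14,24): clear
  midpoint (8,27/2) outside
  → clear
Obstacle 4 [(14,6) (21,0) (24,5) (20,9)]:
  edge (14,6)–(21,0): clear
  edge (21,0)–(24,5): clear
  edge (24,5)–(20,9): clear
  edge (20,9)–(14,6): clear
  midpoint (8,27/2) outside
  → clear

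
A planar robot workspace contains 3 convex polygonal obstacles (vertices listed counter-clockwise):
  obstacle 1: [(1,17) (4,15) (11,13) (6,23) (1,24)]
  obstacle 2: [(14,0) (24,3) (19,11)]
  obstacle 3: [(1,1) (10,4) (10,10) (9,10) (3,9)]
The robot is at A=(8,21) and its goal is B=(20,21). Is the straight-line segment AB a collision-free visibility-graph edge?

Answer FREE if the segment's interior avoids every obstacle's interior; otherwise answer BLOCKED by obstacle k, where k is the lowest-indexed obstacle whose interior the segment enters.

FREE

Obstacle 1 [(1,17) (4,15) (11,13) (6,23) (1,24)]:
  edge (1,17)–(4,15): clear
  edge (4,15)–(11,13): clear
  edge (11,13)–(6,23): clear
  edge (6,23)–(1,24): clear
  edge (1,24)–(1,17): clear
  midpoint (14,21) outside
  → clear
Obstacle 2 [(14,0) (24,3) (19,11)]:
  edge (14,0)–(24,3): clear
  edge (24,3)–(19,11): clear
  edge (19,11)–(14,0): clear
  midpoint (14,21) outside
  → clear
Obstacle 3 [(1,1) (10,4) (10,10) (9,10) (3,9)]:
  edge (1,1)–(10,4): clear
  edge (10,4)–(10,10): clear
  edge (10,10)–(9,10): clear
  edge (9,10)–(3,9): clear
  edge (3,9)–(1,1): clear
  midpoint (14,21) outside
  → clear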